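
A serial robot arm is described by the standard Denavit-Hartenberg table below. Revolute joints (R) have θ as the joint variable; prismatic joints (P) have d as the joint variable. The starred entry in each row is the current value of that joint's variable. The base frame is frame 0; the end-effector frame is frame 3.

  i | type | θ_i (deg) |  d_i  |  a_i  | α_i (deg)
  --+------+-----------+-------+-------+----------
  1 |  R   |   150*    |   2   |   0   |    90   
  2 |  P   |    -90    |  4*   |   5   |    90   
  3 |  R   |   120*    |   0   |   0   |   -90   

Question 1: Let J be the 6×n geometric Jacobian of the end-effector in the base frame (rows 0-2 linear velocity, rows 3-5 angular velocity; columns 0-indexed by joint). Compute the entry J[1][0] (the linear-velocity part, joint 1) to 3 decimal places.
axis z_0 = ẑ; lever o_n−o_0 = (2.0000,3.4641,-3.0000)
cross product → J_v[:, 0] = (-3.4641,2.0000,0.0000)
J_ω[:, 0] = z_0
entry J[1][0] = 2.0000

2.000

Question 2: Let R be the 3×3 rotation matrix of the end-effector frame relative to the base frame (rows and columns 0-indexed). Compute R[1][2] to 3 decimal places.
-0.433

End-effector z-axis (col 2 of R) = (-0.2500,-0.4330,0.8660)
R[1][2] = -0.4330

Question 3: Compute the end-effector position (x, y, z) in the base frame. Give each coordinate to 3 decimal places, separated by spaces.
2.000 3.464 -3.000

after link 1: o_1 = (0.0000, 0.0000, 2.0000)
after link 2: o_2 = (2.0000, 3.4641, -3.0000)
after link 3: o_3 = (2.0000, 3.4641, -3.0000)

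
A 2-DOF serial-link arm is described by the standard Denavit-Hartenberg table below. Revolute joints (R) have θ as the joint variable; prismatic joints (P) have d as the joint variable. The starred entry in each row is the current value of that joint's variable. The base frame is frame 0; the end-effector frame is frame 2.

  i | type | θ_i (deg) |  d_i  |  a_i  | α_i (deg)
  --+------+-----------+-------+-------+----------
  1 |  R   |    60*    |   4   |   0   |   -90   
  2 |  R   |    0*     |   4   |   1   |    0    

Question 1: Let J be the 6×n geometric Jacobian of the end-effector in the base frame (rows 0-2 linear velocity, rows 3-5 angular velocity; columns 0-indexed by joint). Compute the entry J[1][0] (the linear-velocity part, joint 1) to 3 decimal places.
-2.964

axis z_0 = ẑ; lever o_n−o_0 = (-2.9641,2.8660,4.0000)
cross product → J_v[:, 0] = (-2.8660,-2.9641,0.0000)
J_ω[:, 0] = z_0
entry J[1][0] = -2.9641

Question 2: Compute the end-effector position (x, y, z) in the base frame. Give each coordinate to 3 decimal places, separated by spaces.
after link 1: o_1 = (0.0000, 0.0000, 4.0000)
after link 2: o_2 = (-2.9641, 2.8660, 4.0000)

-2.964 2.866 4.000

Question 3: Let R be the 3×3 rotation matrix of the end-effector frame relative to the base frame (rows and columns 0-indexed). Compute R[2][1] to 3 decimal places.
-1.000

End-effector y-axis (col 1 of R) = (-0.0000,0.0000,-1.0000)
R[2][1] = -1.0000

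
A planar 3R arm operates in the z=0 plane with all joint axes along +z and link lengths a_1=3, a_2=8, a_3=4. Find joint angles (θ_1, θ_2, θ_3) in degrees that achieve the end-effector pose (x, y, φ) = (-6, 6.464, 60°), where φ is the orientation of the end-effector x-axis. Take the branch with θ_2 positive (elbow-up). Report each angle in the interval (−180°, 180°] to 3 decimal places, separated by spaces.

90.000 90.001 -120.001

wrist centre = target − a_3·(cos φ, sin φ) = (-8.0000, 2.9999)
cos θ_2 = (72.9994−3²−8²)/(2·3·8) = -0.0000; θ_2 = 90.0007° (elbow-up)
β = atan2(2.9999,-8.0000) = 159.4446°; ψ = atan2(8.0000,2.9999) = 69.4446°
θ_1 = β − ψ = 90.0000°
θ_3 = φ − θ_1 − θ_2 = -120.0007° (wrapped to (-180°,180°])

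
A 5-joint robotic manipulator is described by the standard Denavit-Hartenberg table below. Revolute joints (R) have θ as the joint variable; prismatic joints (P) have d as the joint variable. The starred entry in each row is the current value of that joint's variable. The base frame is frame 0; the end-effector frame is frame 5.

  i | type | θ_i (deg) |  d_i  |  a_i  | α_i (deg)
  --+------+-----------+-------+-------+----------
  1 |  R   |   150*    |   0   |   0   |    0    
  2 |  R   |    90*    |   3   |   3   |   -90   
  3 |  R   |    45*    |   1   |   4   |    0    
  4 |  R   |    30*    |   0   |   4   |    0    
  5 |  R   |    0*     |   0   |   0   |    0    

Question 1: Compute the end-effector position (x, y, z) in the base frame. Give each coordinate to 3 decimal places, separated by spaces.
after link 1: o_1 = (0.0000, 0.0000, 0.0000)
after link 2: o_2 = (-1.5000, -2.5981, 3.0000)
after link 3: o_3 = (-2.0482, -5.5476, 0.1716)
after link 4: o_4 = (-2.5658, -6.4441, -3.6921)
after link 5: o_5 = (-2.5658, -6.4441, -3.6921)

-2.566 -6.444 -3.692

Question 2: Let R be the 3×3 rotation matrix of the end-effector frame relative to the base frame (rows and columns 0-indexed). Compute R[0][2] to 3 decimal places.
End-effector z-axis (col 2 of R) = (0.8660,-0.5000,0.0000)
R[0][2] = 0.8660

0.866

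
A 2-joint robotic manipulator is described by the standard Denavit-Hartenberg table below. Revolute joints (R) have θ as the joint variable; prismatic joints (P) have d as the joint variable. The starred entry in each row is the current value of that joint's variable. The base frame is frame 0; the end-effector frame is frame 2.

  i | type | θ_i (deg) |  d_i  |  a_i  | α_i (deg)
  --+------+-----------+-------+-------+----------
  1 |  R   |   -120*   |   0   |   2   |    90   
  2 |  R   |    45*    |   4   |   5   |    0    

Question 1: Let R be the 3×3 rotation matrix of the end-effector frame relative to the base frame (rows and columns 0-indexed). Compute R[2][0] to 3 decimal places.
End-effector x-axis (col 0 of R) = (-0.3536,-0.6124,0.7071)
R[2][0] = 0.7071

0.707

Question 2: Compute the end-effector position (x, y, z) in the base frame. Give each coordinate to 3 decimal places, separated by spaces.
after link 1: o_1 = (-1.0000, -1.7321, 0.0000)
after link 2: o_2 = (-6.2319, -2.7939, 3.5355)

-6.232 -2.794 3.536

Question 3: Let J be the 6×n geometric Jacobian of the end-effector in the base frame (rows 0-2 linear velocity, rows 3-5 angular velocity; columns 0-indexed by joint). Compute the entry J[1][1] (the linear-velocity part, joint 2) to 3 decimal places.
axis z_1 = (-0.8660,0.5000,0.0000); lever o_n−o_1 = (-5.2319,-1.0619,3.5355)
cross product → J_v[:, 1] = (1.7678,3.0619,3.5355)
J_ω[:, 1] = z_1
entry J[1][1] = 3.0619

3.062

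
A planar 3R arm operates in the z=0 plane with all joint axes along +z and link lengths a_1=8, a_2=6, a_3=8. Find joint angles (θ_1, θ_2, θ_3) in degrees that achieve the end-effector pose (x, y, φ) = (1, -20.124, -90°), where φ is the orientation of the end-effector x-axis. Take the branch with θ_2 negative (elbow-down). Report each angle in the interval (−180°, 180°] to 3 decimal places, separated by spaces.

-59.997 -60.006 30.003

wrist centre = target − a_3·(cos φ, sin φ) = (1.0000, -12.1240)
cos θ_2 = (147.9914−8²−6²)/(2·8·6) = 0.4999; θ_2 = -60.0059° (elbow-down)
β = atan2(-12.1240,1.0000) = -85.2849°; ψ = atan2(-5.1965,10.9995) = -25.2874°
θ_1 = β − ψ = -59.9975°
θ_3 = φ − θ_1 − θ_2 = 30.0034° (wrapped to (-180°,180°])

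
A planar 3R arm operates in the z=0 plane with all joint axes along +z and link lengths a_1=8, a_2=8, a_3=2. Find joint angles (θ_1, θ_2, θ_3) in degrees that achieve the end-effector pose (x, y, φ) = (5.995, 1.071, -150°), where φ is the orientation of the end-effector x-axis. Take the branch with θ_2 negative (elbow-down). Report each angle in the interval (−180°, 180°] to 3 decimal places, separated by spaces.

75.005 -120.002 -105.003

wrist centre = target − a_3·(cos φ, sin φ) = (7.7271, 2.0710)
cos θ_2 = (63.9964−8²−8²)/(2·8·8) = -0.5000; θ_2 = -120.0019° (elbow-down)
β = atan2(2.0710,7.7271) = 15.0038°; ψ = atan2(-6.9281,3.9998) = -60.0009°
θ_1 = β − ψ = 75.0047°
θ_3 = φ − θ_1 − θ_2 = -105.0028° (wrapped to (-180°,180°])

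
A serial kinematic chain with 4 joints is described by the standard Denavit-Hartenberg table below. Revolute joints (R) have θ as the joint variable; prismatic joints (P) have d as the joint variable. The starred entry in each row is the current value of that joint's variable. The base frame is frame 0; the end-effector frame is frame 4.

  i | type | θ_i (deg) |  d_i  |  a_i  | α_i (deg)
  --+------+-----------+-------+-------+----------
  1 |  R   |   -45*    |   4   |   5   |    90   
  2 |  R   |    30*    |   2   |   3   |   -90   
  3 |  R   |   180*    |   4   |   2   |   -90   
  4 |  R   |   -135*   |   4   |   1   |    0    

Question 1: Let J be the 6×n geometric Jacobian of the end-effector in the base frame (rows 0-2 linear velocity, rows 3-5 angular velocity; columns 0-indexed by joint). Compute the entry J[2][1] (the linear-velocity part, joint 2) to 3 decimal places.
-0.875

axis z_1 = (-0.7071,-0.7071,0.0000); lever o_n−o_1 = (-4.8615,-3.6238,4.9300)
cross product → J_v[:, 1] = (-3.4861,3.4861,-0.8752)
J_ω[:, 1] = z_1
entry J[2][1] = -0.8752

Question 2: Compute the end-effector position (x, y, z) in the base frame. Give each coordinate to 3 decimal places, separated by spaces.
after link 1: o_1 = (3.5355, -3.5355, 4.0000)
after link 2: o_2 = (3.9584, -6.7869, 5.5000)
after link 3: o_3 = (1.3195, -4.1479, 7.9641)
after link 4: o_4 = (-1.3259, -7.1593, 8.9300)

-1.326 -7.159 8.930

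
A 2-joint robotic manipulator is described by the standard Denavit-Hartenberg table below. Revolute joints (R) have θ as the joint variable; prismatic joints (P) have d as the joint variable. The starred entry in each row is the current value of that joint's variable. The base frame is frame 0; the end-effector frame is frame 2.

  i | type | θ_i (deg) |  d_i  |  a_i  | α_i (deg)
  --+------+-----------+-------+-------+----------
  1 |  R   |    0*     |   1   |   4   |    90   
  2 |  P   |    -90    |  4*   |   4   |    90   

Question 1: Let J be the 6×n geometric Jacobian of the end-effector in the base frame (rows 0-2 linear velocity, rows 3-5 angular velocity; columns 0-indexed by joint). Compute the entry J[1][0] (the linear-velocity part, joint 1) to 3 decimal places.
4.000

axis z_0 = ẑ; lever o_n−o_0 = (4.0000,-4.0000,-3.0000)
cross product → J_v[:, 0] = (4.0000,4.0000,-0.0000)
J_ω[:, 0] = z_0
entry J[1][0] = 4.0000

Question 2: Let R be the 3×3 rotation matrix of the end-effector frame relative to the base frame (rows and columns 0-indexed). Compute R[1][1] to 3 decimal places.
End-effector y-axis (col 1 of R) = (0.0000,-1.0000,0.0000)
R[1][1] = -1.0000

-1.000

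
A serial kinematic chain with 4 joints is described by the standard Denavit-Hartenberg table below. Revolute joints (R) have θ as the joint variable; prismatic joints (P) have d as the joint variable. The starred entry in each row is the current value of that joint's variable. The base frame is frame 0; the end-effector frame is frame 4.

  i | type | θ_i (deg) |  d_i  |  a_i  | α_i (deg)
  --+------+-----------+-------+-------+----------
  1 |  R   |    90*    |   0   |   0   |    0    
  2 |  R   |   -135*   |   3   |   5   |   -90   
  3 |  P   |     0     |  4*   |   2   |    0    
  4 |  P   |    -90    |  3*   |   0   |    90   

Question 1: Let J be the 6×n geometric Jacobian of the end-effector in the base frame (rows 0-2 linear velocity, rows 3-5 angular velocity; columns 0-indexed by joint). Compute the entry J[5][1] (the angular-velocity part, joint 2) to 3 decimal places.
1.000

axis z_1 = (0.0000,0.0000,1.0000); lever o_n−o_1 = (9.8995,0.0000,3.0000)
cross product → J_v[:, 1] = (-0.0000,9.8995,0.0000)
J_ω[:, 1] = z_1
entry J[5][1] = 1.0000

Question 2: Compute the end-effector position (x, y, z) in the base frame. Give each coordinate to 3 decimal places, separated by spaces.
9.899 0.000 3.000

after link 1: o_1 = (0.0000, 0.0000, 0.0000)
after link 2: o_2 = (3.5355, -3.5355, 3.0000)
after link 3: o_3 = (7.7782, -2.1213, 3.0000)
after link 4: o_4 = (9.8995, 0.0000, 3.0000)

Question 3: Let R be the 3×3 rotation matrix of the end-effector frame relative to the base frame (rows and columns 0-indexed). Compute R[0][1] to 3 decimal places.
0.707

End-effector y-axis (col 1 of R) = (0.7071,0.7071,0.0000)
R[0][1] = 0.7071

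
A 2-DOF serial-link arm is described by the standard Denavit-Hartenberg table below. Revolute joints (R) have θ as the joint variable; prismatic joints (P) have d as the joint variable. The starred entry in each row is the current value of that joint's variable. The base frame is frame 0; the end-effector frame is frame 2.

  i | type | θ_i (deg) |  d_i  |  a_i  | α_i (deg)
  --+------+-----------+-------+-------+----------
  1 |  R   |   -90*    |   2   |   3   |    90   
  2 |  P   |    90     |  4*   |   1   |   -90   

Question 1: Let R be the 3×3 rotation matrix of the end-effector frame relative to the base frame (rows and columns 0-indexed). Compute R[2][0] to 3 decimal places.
End-effector x-axis (col 0 of R) = (0.0000,-0.0000,1.0000)
R[2][0] = 1.0000

1.000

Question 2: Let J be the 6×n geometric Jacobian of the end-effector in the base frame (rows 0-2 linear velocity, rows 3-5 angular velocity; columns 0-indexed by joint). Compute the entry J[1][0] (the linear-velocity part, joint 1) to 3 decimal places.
axis z_0 = ẑ; lever o_n−o_0 = (-4.0000,-3.0000,3.0000)
cross product → J_v[:, 0] = (3.0000,-4.0000,0.0000)
J_ω[:, 0] = z_0
entry J[1][0] = -4.0000

-4.000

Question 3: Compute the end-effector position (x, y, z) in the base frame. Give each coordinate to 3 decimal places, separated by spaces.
after link 1: o_1 = (0.0000, -3.0000, 2.0000)
after link 2: o_2 = (-4.0000, -3.0000, 3.0000)

-4.000 -3.000 3.000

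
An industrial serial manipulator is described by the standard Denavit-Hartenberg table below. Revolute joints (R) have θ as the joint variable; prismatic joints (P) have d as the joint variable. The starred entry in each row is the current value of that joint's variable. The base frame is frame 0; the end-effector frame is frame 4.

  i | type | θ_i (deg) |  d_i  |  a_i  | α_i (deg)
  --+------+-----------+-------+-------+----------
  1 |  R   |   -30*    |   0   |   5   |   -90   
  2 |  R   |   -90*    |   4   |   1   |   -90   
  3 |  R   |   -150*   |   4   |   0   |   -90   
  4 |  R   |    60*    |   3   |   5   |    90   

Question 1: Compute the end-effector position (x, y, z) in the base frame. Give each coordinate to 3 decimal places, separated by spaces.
7.968 4.462 0.335

after link 1: o_1 = (4.3301, -2.5000, 0.0000)
after link 2: o_2 = (6.3301, 0.9641, 1.0000)
after link 3: o_3 = (9.7942, -1.0359, 1.0000)
after link 4: o_4 = (7.9683, 4.4617, 0.3349)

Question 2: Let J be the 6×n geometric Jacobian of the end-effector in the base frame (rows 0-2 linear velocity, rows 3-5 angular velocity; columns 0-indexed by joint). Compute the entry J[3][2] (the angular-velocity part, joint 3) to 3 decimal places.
axis z_2 = (0.8660,-0.5000,-0.0000); lever o_n−o_2 = (1.6381,3.4976,-0.6651)
cross product → J_v[:, 2] = (0.3325,0.5760,3.8481)
J_ω[:, 2] = z_2
entry J[3][2] = 0.8660

0.866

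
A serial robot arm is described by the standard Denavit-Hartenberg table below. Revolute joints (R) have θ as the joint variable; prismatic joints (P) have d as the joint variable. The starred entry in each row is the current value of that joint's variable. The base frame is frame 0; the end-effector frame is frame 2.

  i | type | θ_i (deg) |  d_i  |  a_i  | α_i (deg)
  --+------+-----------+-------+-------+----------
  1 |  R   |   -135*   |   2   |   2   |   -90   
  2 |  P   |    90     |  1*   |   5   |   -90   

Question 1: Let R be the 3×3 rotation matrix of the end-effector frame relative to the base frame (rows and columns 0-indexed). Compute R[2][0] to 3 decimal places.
End-effector x-axis (col 0 of R) = (0.0000,-0.0000,-1.0000)
R[2][0] = -1.0000

-1.000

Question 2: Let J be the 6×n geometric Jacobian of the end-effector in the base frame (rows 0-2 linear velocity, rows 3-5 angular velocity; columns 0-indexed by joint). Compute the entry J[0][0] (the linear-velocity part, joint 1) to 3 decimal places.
2.121

axis z_0 = ẑ; lever o_n−o_0 = (-0.7071,-2.1213,-3.0000)
cross product → J_v[:, 0] = (2.1213,-0.7071,0.0000)
J_ω[:, 0] = z_0
entry J[0][0] = 2.1213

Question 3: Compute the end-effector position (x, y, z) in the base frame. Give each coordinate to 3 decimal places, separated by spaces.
after link 1: o_1 = (-1.4142, -1.4142, 2.0000)
after link 2: o_2 = (-0.7071, -2.1213, -3.0000)

-0.707 -2.121 -3.000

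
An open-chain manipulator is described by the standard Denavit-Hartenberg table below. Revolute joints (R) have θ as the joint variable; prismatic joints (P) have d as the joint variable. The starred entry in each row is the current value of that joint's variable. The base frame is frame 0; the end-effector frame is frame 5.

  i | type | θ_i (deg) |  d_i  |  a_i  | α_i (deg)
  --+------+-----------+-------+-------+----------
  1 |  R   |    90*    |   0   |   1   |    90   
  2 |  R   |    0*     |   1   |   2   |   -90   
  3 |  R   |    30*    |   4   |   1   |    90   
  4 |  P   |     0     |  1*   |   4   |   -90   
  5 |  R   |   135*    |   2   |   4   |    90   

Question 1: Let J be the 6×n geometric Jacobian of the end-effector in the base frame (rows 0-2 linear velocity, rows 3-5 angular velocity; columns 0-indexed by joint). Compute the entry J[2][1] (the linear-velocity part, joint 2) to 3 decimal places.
2.966

axis z_1 = (1.0000,-0.0000,0.0000); lever o_n−o_1 = (-1.6693,2.9664,6.0000)
cross product → J_v[:, 1] = (-0.0000,-6.0000,2.9664)
J_ω[:, 1] = z_1
entry J[2][1] = 2.9664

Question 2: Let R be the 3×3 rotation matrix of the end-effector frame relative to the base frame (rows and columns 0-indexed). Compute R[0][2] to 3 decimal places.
-0.966

End-effector z-axis (col 2 of R) = (-0.9659,0.2588,0.0000)
R[0][2] = -0.9659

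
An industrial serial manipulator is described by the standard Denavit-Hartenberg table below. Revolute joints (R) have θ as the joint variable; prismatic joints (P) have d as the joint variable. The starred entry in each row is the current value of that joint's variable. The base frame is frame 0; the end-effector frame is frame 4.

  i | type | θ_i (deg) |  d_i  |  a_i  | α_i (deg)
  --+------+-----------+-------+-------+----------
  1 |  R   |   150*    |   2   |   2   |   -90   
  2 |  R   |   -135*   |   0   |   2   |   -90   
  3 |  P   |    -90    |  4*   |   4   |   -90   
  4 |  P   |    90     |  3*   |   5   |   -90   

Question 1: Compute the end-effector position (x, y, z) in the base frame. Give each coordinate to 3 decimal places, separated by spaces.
after link 1: o_1 = (-1.7321, 1.0000, 2.0000)
after link 2: o_2 = (-0.5073, 0.2929, 3.4142)
after link 3: o_3 = (-4.9568, -1.7570, 6.2426)
after link 4: o_4 = (-0.0578, -4.5854, 4.8284)

-0.058 -4.585 4.828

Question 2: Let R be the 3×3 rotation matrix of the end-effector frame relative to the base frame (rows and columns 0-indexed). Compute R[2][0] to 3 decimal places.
End-effector x-axis (col 0 of R) = (0.6124,-0.3536,-0.7071)
R[2][0] = -0.7071

-0.707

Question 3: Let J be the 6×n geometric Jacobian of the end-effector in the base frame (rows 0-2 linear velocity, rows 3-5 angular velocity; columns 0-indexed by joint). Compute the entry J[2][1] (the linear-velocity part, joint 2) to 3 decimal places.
4.243

axis z_1 = (-0.5000,-0.8660,0.0000); lever o_n−o_1 = (1.6742,-5.5854,2.8284)
cross product → J_v[:, 1] = (-2.4495,1.4142,4.2426)
J_ω[:, 1] = z_1
entry J[2][1] = 4.2426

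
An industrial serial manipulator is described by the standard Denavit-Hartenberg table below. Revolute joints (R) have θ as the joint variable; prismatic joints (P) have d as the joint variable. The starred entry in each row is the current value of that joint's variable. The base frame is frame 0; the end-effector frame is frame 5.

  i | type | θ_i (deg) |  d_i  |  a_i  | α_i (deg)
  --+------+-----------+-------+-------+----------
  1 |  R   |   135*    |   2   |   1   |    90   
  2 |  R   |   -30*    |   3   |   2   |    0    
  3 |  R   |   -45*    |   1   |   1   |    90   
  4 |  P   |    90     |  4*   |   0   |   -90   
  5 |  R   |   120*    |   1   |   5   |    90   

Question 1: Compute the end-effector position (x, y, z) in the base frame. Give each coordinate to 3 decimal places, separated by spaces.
after link 1: o_1 = (-0.7071, 0.7071, 2.0000)
after link 2: o_2 = (0.1895, 4.0532, 1.0000)
after link 3: o_3 = (0.7136, 4.9433, 0.0341)
after link 4: o_4 = (3.4456, 2.2112, -1.0012)
after link 5: o_5 = (-1.0967, 3.2180, 1.0854)

-1.097 3.218 1.085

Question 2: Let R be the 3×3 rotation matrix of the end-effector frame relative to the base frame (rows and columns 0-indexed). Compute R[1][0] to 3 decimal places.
0.238

End-effector x-axis (col 0 of R) = (-0.9451,0.2380,0.2241)
R[1][0] = 0.2380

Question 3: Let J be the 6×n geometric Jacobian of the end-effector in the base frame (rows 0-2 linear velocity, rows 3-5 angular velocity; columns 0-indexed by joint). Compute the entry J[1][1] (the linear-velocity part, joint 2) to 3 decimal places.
axis z_1 = (0.7071,0.7071,0.0000); lever o_n−o_1 = (-0.3896,2.5109,-0.9146)
cross product → J_v[:, 1] = (-0.6467,0.6467,2.0509)
J_ω[:, 1] = z_1
entry J[1][1] = 0.6467

0.647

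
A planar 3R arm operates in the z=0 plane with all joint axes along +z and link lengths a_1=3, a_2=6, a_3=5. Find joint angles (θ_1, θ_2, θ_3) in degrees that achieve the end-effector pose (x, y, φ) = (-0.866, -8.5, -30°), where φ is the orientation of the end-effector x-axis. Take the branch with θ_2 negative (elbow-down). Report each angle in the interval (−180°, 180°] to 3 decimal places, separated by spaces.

wrist centre = target − a_3·(cos φ, sin φ) = (-5.1961, -6.0000)
cos θ_2 = (62.9997−3²−6²)/(2·3·6) = 0.5000; θ_2 = -60.0005° (elbow-down)
β = atan2(-6.0000,-5.1961) = -130.8933°; ψ = atan2(-5.1962,6.0000) = -40.8937°
θ_1 = β − ψ = -89.9995°
θ_3 = φ − θ_1 − θ_2 = 120.0000° (wrapped to (-180°,180°])

-90.000 -60.000 120.000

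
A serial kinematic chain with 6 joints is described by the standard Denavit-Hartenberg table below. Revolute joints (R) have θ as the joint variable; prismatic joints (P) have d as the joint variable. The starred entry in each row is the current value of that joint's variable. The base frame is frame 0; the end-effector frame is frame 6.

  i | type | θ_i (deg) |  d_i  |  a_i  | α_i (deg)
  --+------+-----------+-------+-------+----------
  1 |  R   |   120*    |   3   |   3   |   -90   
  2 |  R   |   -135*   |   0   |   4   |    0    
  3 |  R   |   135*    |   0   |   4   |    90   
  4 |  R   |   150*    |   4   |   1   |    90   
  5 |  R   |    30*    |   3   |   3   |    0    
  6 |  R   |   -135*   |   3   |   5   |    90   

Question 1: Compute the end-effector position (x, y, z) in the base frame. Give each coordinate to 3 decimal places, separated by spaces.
after link 1: o_1 = (-1.5000, 2.5981, 3.0000)
after link 2: o_2 = (-0.0858, 0.1486, 5.8284)
after link 3: o_3 = (-2.0858, 3.6127, 5.8284)
after link 4: o_4 = (-2.0858, 2.6127, 9.8284)
after link 5: o_5 = (-5.0858, 0.0146, 11.3284)
after link 6: o_6 = (-8.0858, 1.3087, 6.4988)

-8.086 1.309 6.499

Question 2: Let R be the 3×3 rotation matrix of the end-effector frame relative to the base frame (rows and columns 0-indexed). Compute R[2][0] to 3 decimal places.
End-effector x-axis (col 0 of R) = (-0.0000,0.2588,-0.9659)
R[2][0] = -0.9659

-0.966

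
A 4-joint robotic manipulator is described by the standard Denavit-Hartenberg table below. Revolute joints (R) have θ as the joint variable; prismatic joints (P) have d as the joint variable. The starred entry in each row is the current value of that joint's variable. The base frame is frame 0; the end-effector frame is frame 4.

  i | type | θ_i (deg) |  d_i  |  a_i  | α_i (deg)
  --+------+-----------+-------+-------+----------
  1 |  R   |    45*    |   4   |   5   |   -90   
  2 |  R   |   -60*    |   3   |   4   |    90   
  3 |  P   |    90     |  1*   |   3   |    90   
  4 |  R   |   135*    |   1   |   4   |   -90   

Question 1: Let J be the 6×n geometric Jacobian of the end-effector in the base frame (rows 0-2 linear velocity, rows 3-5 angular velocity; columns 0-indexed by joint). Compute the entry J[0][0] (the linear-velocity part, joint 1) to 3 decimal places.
axis z_0 = ẑ; lever o_n−o_0 = (0.7162,5.2015,10.2443)
cross product → J_v[:, 0] = (-5.2015,0.7162,0.0000)
J_ω[:, 0] = z_0
entry J[0][0] = -5.2015

-5.202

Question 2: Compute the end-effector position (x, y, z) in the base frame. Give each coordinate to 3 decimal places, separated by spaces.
0.716 5.202 10.244

after link 1: o_1 = (3.5355, 3.5355, 4.0000)
after link 2: o_2 = (2.8284, 7.0711, 7.4641)
after link 3: o_3 = (0.0947, 8.5800, 7.9641)
after link 4: o_4 = (0.7162, 5.2015, 10.2443)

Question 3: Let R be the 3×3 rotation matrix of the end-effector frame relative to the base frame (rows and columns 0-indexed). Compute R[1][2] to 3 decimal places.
End-effector z-axis (col 2 of R) = (0.9330,-0.0670,-0.3536)
R[1][2] = -0.0670

-0.067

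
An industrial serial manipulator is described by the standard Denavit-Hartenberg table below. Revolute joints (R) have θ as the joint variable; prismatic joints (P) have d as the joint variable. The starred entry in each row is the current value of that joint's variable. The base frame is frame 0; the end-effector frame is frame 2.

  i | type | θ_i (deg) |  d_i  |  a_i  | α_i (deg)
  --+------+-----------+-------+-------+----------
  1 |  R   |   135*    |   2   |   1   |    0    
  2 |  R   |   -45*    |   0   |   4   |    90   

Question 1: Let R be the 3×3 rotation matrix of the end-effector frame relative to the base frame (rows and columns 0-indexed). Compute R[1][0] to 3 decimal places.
End-effector x-axis (col 0 of R) = (0.0000,1.0000,0.0000)
R[1][0] = 1.0000

1.000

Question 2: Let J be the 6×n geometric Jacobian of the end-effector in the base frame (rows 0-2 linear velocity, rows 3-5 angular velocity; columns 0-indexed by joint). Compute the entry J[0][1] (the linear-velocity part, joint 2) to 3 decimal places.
-4.000

axis z_1 = (0.0000,0.0000,1.0000); lever o_n−o_1 = (0.0000,4.0000,0.0000)
cross product → J_v[:, 1] = (-4.0000,0.0000,0.0000)
J_ω[:, 1] = z_1
entry J[0][1] = -4.0000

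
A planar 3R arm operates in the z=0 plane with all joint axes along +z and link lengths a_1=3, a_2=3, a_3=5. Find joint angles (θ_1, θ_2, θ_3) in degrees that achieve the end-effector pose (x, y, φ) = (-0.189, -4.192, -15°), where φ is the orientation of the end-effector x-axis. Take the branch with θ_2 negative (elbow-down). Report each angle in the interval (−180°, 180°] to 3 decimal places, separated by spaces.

-134.984 -30.025 150.009

wrist centre = target − a_3·(cos φ, sin φ) = (-5.0186, -2.8979)
cos θ_2 = (33.5845−3²−3²)/(2·3·3) = 0.8658; θ_2 = -30.0252° (elbow-down)
β = atan2(-2.8979,-5.0186) = -149.9966°; ψ = atan2(-1.5011,5.5974) = -15.0126°
θ_1 = β − ψ = -134.9840°
θ_3 = φ − θ_1 − θ_2 = 150.0092° (wrapped to (-180°,180°])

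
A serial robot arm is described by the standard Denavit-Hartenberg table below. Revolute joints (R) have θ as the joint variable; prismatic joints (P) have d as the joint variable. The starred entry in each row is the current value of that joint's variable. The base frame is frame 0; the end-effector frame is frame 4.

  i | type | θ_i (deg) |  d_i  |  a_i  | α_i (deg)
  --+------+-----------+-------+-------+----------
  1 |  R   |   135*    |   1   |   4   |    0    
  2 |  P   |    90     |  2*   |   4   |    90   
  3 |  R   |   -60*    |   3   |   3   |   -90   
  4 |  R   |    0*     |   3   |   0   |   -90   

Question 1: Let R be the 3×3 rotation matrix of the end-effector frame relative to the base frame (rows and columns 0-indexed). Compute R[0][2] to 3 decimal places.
0.707

End-effector z-axis (col 2 of R) = (0.7071,-0.7071,0.0000)
R[0][2] = 0.7071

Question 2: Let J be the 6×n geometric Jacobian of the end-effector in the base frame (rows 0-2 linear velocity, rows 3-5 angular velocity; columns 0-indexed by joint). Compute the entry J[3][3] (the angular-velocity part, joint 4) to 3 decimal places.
-0.612

axis z_3 = (-0.6124,-0.6124,0.5000); lever o_n−o_3 = (-1.8371,-1.8371,1.5000)
cross product → J_v[:, 3] = (0.0000,-0.0000,-0.0000)
J_ω[:, 3] = z_3
entry J[3][3] = -0.6124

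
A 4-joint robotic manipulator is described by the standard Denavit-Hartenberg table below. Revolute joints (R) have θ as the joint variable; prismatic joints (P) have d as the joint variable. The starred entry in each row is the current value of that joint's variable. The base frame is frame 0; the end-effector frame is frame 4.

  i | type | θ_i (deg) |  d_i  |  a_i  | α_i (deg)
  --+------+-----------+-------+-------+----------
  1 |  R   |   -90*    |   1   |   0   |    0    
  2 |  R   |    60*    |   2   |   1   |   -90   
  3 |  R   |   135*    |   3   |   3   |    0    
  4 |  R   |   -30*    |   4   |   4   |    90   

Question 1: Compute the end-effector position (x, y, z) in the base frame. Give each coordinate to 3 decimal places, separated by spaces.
1.632 7.140 -2.985

after link 1: o_1 = (0.0000, 0.0000, 1.0000)
after link 2: o_2 = (0.8660, -0.5000, 3.0000)
after link 3: o_3 = (0.5289, 3.1587, 0.8787)
after link 4: o_4 = (1.6323, 7.1405, -2.9850)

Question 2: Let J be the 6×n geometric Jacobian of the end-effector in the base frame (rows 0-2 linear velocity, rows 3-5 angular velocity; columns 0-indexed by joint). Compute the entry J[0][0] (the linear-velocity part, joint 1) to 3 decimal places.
axis z_0 = ẑ; lever o_n−o_0 = (1.6323,7.1405,-2.9850)
cross product → J_v[:, 0] = (-7.1405,1.6323,0.0000)
J_ω[:, 0] = z_0
entry J[0][0] = -7.1405

-7.140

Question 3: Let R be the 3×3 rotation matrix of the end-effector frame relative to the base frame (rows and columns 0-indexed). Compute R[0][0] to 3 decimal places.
End-effector x-axis (col 0 of R) = (-0.2241,0.1294,-0.9659)
R[0][0] = -0.2241

-0.224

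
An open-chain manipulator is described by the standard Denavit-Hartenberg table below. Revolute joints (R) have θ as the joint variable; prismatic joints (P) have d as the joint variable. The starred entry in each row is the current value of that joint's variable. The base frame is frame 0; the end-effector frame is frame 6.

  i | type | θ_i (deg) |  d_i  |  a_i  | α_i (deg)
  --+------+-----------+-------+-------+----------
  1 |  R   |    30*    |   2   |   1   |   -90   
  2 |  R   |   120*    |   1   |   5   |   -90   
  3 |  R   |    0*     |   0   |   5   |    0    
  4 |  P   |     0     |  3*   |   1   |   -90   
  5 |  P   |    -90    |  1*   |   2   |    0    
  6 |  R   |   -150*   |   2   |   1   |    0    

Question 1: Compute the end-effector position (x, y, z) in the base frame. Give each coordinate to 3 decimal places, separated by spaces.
-5.781 -5.647 -5.026

after link 1: o_1 = (0.8660, 0.5000, 2.0000)
after link 2: o_2 = (-1.7990, 0.1160, -2.3301)
after link 3: o_3 = (-3.9641, -1.1340, -6.6603)
after link 4: o_4 = (-6.6471, -2.6830, -6.0263)
after link 5: o_5 = (-7.6471, -4.4151, -5.0263)
after link 6: o_6 = (-5.7811, -5.6471, -5.0263)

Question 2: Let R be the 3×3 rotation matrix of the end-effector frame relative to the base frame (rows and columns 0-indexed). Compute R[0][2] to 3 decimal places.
End-effector z-axis (col 2 of R) = (0.5000,-0.8660,-0.0000)
R[0][2] = 0.5000

0.500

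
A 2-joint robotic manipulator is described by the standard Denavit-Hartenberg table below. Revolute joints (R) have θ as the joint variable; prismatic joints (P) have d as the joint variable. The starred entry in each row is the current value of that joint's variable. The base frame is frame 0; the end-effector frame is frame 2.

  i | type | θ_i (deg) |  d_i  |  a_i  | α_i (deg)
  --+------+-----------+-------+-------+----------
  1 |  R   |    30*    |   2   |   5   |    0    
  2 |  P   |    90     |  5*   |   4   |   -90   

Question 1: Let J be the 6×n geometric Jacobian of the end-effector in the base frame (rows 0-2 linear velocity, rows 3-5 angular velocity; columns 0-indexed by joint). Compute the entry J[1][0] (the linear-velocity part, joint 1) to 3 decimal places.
2.330

axis z_0 = ẑ; lever o_n−o_0 = (2.3301,5.9641,7.0000)
cross product → J_v[:, 0] = (-5.9641,2.3301,0.0000)
J_ω[:, 0] = z_0
entry J[1][0] = 2.3301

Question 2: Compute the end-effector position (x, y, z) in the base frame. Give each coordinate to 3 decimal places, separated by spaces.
after link 1: o_1 = (4.3301, 2.5000, 2.0000)
after link 2: o_2 = (2.3301, 5.9641, 7.0000)

2.330 5.964 7.000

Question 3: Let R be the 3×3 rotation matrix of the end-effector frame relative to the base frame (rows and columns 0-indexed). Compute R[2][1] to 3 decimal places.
End-effector y-axis (col 1 of R) = (-0.0000,-0.0000,-1.0000)
R[2][1] = -1.0000

-1.000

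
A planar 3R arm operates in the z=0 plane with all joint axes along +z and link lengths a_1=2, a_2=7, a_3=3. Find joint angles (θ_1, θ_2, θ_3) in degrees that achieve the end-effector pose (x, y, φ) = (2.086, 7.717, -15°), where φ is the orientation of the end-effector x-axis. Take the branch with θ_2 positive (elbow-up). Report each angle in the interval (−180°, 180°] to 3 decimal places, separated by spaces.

wrist centre = target − a_3·(cos φ, sin φ) = (-0.8118, 8.4935)
cos θ_2 = (72.7978−2²−7²)/(2·2·7) = 0.7071; θ_2 = 45.0035° (elbow-up)
β = atan2(8.4935,-0.8118) = 95.4596°; ψ = atan2(4.9500,6.9494) = 35.4620°
θ_1 = β − ψ = 59.9975°
θ_3 = φ − θ_1 − θ_2 = -120.0010° (wrapped to (-180°,180°])

59.998 45.003 -120.001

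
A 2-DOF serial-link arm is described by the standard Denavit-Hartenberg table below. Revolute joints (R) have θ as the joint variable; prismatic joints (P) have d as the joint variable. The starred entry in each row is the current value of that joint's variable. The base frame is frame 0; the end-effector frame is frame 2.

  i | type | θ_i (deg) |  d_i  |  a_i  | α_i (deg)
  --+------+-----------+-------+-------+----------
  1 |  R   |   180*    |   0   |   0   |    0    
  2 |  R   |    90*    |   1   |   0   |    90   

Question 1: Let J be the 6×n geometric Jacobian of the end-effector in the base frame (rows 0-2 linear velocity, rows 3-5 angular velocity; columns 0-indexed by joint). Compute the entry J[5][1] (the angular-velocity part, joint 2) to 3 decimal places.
axis z_1 = (0.0000,0.0000,1.0000); lever o_n−o_1 = (0.0000,0.0000,1.0000)
cross product → J_v[:, 1] = (0.0000,0.0000,0.0000)
J_ω[:, 1] = z_1
entry J[5][1] = 1.0000

1.000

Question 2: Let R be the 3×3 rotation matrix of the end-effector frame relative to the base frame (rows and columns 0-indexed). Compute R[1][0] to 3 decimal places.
-1.000

End-effector x-axis (col 0 of R) = (-0.0000,-1.0000,0.0000)
R[1][0] = -1.0000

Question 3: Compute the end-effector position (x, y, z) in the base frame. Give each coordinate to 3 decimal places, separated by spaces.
0.000 0.000 1.000

after link 1: o_1 = (0.0000, 0.0000, 0.0000)
after link 2: o_2 = (0.0000, 0.0000, 1.0000)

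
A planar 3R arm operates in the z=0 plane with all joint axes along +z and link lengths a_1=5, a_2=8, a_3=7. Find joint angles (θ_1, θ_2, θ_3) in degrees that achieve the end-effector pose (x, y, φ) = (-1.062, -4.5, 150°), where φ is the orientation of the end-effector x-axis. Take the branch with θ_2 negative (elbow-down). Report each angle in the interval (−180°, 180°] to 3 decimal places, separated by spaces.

-0.000 -89.999 -120.001

wrist centre = target − a_3·(cos φ, sin φ) = (5.0002, -8.0000)
cos θ_2 = (89.0018−5²−8²)/(2·5·8) = 0.0000; θ_2 = -89.9987° (elbow-down)
β = atan2(-8.0000,5.0002) = -57.9937°; ψ = atan2(-8.0000,5.0002) = -57.9937°
θ_1 = β − ψ = -0.0000°
θ_3 = φ − θ_1 − θ_2 = -120.0013° (wrapped to (-180°,180°])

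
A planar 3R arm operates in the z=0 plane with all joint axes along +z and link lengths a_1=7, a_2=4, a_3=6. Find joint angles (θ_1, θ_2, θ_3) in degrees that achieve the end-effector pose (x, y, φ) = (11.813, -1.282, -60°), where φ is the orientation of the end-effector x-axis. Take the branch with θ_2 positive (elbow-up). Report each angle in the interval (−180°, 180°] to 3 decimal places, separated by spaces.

wrist centre = target − a_3·(cos φ, sin φ) = (8.8130, 3.9142)
cos θ_2 = (92.9896−7²−4²)/(2·7·4) = 0.4998; θ_2 = 60.0123° (elbow-up)
β = atan2(3.9142,8.8130) = 23.9476°; ψ = atan2(3.4645,8.9993) = 21.0557°
θ_1 = β − ψ = 2.8919°
θ_3 = φ − θ_1 − θ_2 = -122.9043° (wrapped to (-180°,180°])

2.892 60.012 -122.904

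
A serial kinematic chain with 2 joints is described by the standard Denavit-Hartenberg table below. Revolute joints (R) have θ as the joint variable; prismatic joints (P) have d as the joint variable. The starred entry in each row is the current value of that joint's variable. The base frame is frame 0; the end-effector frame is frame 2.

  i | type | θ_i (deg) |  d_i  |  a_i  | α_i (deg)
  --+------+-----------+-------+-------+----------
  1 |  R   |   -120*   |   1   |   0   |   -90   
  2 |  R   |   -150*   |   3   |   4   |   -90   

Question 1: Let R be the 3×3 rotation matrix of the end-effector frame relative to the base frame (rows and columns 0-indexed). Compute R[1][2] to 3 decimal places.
-0.433

End-effector z-axis (col 2 of R) = (-0.2500,-0.4330,0.8660)
R[1][2] = -0.4330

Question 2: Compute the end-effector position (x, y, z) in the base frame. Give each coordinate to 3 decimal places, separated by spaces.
4.330 1.500 3.000

after link 1: o_1 = (0.0000, 0.0000, 1.0000)
after link 2: o_2 = (4.3301, 1.5000, 3.0000)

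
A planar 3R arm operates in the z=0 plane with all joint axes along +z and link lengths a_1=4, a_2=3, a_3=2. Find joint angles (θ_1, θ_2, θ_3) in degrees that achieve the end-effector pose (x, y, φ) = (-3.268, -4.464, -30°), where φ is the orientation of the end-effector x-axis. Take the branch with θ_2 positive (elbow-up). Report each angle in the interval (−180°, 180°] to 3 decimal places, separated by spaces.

wrist centre = target − a_3·(cos φ, sin φ) = (-5.0001, -3.4640)
cos θ_2 = (36.9998−4²−3²)/(2·4·3) = 0.5000; θ_2 = 60.0005° (elbow-up)
β = atan2(-3.4640,-5.0001) = -145.2861°; ψ = atan2(2.5981,5.5000) = 25.2852°
θ_1 = β − ψ = -170.5713°
θ_3 = φ − θ_1 − θ_2 = 80.5707° (wrapped to (-180°,180°])

-170.571 60.001 80.571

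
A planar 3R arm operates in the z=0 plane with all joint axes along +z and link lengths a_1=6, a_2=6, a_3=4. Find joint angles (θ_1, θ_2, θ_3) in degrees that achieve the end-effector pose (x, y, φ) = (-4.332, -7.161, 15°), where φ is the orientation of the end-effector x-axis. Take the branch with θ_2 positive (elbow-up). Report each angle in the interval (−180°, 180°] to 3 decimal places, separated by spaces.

-150.002 30.008 134.994

wrist centre = target − a_3·(cos φ, sin φ) = (-8.1957, -8.1963)
cos θ_2 = (134.3485−6²−6²)/(2·6·6) = 0.8660; θ_2 = 30.0085° (elbow-up)
β = atan2(-8.1963,-8.1957) = -134.9980°; ψ = atan2(3.0008,11.1957) = 15.0042°
θ_1 = β − ψ = -150.0022°
θ_3 = φ − θ_1 − θ_2 = 134.9938° (wrapped to (-180°,180°])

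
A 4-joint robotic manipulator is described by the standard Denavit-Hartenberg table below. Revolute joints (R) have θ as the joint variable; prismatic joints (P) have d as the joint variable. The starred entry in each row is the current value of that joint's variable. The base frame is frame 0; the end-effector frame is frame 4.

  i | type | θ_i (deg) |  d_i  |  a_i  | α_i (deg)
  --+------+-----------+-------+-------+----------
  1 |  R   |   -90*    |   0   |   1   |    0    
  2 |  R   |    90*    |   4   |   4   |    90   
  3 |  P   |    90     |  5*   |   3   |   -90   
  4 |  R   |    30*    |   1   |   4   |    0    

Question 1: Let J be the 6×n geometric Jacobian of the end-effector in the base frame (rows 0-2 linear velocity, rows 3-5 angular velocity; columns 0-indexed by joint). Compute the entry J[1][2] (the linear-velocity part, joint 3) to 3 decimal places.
prismatic axis z_2 = (0.0000,-1.0000,0.0000)
J_v[:, 2] = z_2; J_ω[:, 2] = (0,0,0)
entry J[1][2] = -1.0000

-1.000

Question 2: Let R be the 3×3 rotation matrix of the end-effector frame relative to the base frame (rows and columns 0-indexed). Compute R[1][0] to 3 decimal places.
0.500

End-effector x-axis (col 0 of R) = (0.0000,0.5000,0.8660)
R[1][0] = 0.5000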